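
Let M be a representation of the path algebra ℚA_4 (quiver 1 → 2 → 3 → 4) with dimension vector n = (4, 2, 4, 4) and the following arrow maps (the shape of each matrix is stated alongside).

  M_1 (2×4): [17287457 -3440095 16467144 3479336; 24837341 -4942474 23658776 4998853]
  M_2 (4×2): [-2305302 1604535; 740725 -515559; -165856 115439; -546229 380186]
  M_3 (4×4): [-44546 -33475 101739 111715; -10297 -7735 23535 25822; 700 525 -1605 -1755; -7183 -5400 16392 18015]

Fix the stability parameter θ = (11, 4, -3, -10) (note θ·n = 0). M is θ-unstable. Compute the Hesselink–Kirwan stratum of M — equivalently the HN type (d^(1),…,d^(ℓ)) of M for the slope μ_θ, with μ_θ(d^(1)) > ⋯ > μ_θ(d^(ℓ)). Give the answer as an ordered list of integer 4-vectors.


Barcode: M ≅ I[1,1]^2, I[1,3], I[1,4], I[3,3], I[3,4], I[4,4]^2. HN layers by μ_θ (6 steps, strictly decreasing):
  μ^(1)=11; μ^(2)=4; μ^(3)=1/2; μ^(4)=-3; μ^(5)=-13/2; μ^(6)=-10

((2, 0, 0, 0); (1, 1, 1, 0); (1, 1, 1, 1); (0, 0, 1, 0); (0, 0, 1, 1); (0, 0, 0, 2))


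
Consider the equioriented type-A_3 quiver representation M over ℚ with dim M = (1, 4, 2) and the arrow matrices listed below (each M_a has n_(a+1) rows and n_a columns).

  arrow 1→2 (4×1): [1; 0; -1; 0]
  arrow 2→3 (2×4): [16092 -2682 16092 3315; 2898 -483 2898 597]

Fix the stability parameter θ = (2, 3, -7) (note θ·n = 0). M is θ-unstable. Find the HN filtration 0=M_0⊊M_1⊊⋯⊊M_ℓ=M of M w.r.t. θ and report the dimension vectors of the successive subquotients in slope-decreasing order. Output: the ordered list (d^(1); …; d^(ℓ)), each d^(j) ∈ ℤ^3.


Interval decomposition of M: I[1,2], I[2,2], I[2,3]^2.
HN type (ℓ=3): μ^(1)=3; μ^(2)=2; μ^(3)=-2

((0, 2, 0); (1, 0, 0); (0, 2, 2))


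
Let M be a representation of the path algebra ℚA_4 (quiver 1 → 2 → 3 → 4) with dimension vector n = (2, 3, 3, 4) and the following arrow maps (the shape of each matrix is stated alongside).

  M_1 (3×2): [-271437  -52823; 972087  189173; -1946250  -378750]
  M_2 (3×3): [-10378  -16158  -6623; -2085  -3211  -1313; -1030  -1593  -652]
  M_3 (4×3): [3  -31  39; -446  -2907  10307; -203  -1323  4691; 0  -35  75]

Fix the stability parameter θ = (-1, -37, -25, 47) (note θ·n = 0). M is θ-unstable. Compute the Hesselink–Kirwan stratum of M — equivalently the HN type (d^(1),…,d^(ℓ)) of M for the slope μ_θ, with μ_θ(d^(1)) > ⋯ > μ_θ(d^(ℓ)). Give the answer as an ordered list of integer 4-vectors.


Barcode: M ≅ I[1,1], I[1,4], I[2,3], I[2,4], I[4,4]^2. HN layers by μ_θ (5 steps, strictly decreasing):
  μ^(1)=47; μ^(2)=-1; μ^(3)=-21; μ^(4)=-25; μ^(5)=-37

((0, 0, 0, 4); (1, 0, 0, 0); (1, 1, 1, 0); (0, 0, 2, 0); (0, 2, 0, 0))


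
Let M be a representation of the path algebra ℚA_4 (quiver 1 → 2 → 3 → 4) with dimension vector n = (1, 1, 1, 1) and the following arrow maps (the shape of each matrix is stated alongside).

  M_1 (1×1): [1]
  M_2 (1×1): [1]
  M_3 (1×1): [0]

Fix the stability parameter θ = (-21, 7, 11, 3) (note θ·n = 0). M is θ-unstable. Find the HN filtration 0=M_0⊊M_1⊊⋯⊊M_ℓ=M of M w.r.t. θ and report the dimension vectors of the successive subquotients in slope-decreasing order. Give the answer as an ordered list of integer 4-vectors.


Via rank(M_{q-1}∘⋯∘M_p): M ≅ I[1,3], I[4,4].
μ_θ-semistable layers: μ^(1)=11; μ^(2)=7; μ^(3)=3; μ^(4)=-21

((0, 0, 1, 0); (0, 1, 0, 0); (0, 0, 0, 1); (1, 0, 0, 0))


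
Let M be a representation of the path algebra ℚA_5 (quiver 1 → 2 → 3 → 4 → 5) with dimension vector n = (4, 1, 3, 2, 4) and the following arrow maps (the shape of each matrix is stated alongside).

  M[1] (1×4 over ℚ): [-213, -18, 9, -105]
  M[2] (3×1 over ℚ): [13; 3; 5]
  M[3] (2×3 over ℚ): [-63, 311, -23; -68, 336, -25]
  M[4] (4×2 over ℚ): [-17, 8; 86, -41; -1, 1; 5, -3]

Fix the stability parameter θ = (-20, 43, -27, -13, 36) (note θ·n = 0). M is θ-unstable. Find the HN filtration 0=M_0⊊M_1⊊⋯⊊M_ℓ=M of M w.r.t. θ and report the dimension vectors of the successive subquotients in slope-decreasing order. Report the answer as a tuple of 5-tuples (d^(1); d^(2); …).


Via rank(M_{q-1}∘⋯∘M_p): M ≅ I[1,1]^3, I[1,5], I[3,3], I[3,5], I[5,5]^2.
μ_θ-semistable layers: μ^(1)=36; μ^(2)=1; μ^(3)=-13; μ^(4)=-20; μ^(5)=-27

((0, 0, 0, 0, 4); (0, 1, 1, 1, 0); (0, 0, 0, 1, 0); (4, 0, 0, 0, 0); (0, 0, 2, 0, 0))


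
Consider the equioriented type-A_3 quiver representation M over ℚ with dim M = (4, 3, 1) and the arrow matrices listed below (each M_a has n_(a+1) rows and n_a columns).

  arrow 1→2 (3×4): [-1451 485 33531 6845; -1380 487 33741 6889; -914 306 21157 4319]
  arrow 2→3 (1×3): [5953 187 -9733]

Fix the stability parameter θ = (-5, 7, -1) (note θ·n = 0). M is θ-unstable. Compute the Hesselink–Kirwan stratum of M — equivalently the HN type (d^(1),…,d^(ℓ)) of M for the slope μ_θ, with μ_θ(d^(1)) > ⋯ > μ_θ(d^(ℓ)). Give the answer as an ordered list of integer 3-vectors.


Via rank(M_{q-1}∘⋯∘M_p): M ≅ I[1,1], I[1,2]^2, I[1,3].
μ_θ-semistable layers: μ^(1)=7; μ^(2)=3; μ^(3)=-5

((0, 2, 0); (0, 1, 1); (4, 0, 0))


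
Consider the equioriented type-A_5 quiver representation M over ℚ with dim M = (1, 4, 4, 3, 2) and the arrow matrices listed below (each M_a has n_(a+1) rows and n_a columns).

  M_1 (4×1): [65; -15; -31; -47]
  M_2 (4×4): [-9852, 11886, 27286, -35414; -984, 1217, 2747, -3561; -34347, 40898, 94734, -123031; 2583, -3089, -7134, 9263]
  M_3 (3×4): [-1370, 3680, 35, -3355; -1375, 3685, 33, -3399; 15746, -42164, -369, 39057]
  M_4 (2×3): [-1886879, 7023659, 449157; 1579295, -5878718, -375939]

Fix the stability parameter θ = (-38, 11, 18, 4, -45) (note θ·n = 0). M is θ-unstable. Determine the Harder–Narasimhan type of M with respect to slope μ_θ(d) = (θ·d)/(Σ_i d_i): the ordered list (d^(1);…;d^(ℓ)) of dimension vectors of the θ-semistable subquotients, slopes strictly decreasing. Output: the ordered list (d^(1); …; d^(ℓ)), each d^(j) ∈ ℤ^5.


Barcode: M ≅ I[1,4], I[2,2], I[2,3], I[2,5], I[3,3], I[4,5]. HN layers by μ_θ (5 steps, strictly decreasing):
  μ^(1)=18; μ^(2)=11; μ^(3)=-3; μ^(4)=-41/2; μ^(5)=-38

((0, 0, 2, 0, 0); (0, 3, 1, 1, 0); (0, 1, 1, 1, 1); (0, 0, 0, 1, 1); (1, 0, 0, 0, 0))


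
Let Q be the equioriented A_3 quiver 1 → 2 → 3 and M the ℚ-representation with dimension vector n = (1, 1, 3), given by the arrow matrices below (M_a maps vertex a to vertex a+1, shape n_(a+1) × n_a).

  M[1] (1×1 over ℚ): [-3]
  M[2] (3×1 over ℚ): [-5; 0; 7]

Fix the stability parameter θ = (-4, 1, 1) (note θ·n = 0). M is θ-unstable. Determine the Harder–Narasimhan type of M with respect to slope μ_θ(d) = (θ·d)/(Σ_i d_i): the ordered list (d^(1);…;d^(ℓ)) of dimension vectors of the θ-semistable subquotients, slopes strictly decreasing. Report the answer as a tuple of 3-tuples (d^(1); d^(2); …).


Barcode: M ≅ I[1,3], I[3,3]^2. HN layers by μ_θ (2 steps, strictly decreasing):
  μ^(1)=1; μ^(2)=-4

((0, 1, 3); (1, 0, 0))


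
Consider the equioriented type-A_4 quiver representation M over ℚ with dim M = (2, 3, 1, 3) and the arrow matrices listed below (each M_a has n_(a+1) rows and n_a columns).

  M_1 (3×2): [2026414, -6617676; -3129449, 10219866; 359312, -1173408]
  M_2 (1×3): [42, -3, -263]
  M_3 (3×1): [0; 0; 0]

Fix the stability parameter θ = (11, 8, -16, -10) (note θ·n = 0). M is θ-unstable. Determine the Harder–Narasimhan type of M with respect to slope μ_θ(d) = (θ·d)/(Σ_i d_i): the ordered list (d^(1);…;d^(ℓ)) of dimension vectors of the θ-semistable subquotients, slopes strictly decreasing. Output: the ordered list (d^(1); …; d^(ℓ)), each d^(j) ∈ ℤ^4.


Via rank(M_{q-1}∘⋯∘M_p): M ≅ I[1,1], I[1,3], I[2,2]^2, I[4,4]^3.
μ_θ-semistable layers: μ^(1)=11; μ^(2)=8; μ^(3)=1; μ^(4)=-10

((1, 0, 0, 0); (0, 2, 0, 0); (1, 1, 1, 0); (0, 0, 0, 3))


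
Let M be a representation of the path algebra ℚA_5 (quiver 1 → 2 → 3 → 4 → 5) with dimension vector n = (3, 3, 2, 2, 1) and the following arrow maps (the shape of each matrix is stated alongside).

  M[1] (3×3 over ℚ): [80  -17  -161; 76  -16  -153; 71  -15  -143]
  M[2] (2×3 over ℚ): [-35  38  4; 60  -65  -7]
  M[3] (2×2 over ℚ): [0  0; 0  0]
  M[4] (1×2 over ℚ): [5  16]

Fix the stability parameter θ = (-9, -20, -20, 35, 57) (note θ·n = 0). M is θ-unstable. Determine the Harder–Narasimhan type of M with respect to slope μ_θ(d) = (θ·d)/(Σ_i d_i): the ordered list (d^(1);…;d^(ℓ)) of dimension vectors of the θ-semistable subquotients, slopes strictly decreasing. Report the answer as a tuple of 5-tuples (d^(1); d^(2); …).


Barcode: M ≅ I[1,2], I[1,3]^2, I[4,4], I[4,5]. HN layers by μ_θ (4 steps, strictly decreasing):
  μ^(1)=57; μ^(2)=35; μ^(3)=-29/2; μ^(4)=-49/3

((0, 0, 0, 0, 1); (0, 0, 0, 2, 0); (1, 1, 0, 0, 0); (2, 2, 2, 0, 0))


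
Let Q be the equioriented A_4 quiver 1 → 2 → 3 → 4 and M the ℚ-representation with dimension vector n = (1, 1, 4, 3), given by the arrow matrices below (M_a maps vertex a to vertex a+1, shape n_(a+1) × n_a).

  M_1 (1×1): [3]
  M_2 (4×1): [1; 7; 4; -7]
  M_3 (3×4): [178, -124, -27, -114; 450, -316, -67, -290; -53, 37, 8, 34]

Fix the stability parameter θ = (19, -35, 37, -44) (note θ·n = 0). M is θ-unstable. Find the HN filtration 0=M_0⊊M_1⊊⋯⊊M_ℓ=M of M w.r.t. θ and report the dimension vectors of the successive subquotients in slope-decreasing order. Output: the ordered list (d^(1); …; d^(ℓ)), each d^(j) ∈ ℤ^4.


Interval decomposition of M: I[1,3], I[3,3], I[3,4]^2, I[4,4].
HN type (ℓ=4): μ^(1)=37; μ^(2)=-7/2; μ^(3)=-8; μ^(4)=-44

((0, 0, 2, 0); (0, 0, 2, 2); (1, 1, 0, 0); (0, 0, 0, 1))


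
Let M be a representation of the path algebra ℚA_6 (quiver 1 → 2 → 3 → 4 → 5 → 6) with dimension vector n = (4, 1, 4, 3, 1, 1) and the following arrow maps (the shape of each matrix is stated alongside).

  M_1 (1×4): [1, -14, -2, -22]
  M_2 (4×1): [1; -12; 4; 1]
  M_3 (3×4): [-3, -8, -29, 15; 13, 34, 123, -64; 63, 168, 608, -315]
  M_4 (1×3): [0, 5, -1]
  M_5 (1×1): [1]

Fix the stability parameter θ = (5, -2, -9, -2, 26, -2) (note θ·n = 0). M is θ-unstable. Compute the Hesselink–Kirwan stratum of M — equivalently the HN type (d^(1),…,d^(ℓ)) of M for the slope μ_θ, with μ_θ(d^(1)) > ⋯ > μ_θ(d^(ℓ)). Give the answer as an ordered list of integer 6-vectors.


Interval decomposition of M: I[1,1]^3, I[1,6], I[3,3], I[3,4]^2.
HN type (ℓ=4): μ^(1)=12; μ^(2)=5; μ^(3)=-2; μ^(4)=-9

((0, 0, 0, 0, 1, 1); (3, 0, 0, 0, 0, 0); (1, 1, 1, 3, 0, 0); (0, 0, 3, 0, 0, 0))


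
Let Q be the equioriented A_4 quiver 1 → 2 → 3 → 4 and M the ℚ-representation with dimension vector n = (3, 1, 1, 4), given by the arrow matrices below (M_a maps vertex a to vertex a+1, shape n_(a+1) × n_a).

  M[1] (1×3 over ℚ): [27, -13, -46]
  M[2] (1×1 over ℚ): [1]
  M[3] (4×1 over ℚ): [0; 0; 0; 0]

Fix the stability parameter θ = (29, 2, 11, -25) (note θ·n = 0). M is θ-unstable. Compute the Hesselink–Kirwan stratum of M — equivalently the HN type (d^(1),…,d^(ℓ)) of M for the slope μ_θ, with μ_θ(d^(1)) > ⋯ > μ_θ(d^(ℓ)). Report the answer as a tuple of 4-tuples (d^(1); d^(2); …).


Interval decomposition of M: I[1,1]^2, I[1,3], I[4,4]^4.
HN type (ℓ=3): μ^(1)=29; μ^(2)=14; μ^(3)=-25

((2, 0, 0, 0); (1, 1, 1, 0); (0, 0, 0, 4))


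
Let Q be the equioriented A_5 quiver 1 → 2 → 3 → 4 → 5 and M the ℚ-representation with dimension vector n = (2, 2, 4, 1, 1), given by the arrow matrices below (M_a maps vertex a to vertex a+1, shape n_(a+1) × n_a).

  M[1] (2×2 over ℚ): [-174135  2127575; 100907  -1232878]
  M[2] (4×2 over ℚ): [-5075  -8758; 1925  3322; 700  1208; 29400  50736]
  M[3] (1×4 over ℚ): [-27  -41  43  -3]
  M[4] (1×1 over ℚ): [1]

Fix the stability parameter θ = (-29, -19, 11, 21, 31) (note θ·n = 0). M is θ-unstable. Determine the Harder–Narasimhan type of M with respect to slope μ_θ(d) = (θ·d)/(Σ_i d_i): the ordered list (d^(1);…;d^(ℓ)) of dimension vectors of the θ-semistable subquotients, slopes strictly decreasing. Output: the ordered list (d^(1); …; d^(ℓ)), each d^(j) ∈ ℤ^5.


Barcode: M ≅ I[1,2], I[1,3], I[3,3]^2, I[3,5]. HN layers by μ_θ (5 steps, strictly decreasing):
  μ^(1)=31; μ^(2)=21; μ^(3)=11; μ^(4)=-19; μ^(5)=-29

((0, 0, 0, 0, 1); (0, 0, 0, 1, 0); (0, 0, 4, 0, 0); (0, 2, 0, 0, 0); (2, 0, 0, 0, 0))


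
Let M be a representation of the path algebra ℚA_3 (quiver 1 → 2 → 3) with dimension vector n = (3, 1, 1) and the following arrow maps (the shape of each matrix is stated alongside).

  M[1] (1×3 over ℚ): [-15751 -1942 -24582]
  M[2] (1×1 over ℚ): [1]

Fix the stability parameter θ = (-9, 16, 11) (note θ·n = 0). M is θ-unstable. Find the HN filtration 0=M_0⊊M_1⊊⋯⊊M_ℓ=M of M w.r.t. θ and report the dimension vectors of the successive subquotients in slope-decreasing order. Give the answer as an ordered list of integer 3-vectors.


Via rank(M_{q-1}∘⋯∘M_p): M ≅ I[1,1]^2, I[1,3].
μ_θ-semistable layers: μ^(1)=27/2; μ^(2)=-9

((0, 1, 1); (3, 0, 0))


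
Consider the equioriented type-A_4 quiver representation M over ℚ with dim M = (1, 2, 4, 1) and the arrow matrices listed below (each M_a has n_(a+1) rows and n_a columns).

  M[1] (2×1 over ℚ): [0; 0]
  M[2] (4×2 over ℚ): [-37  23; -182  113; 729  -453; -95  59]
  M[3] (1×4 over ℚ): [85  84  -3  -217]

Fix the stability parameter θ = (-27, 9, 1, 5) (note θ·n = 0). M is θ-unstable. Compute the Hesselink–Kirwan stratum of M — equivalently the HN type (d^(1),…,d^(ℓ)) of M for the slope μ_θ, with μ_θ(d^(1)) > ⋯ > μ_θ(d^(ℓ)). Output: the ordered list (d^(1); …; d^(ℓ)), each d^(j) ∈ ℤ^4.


Interval decomposition of M: I[1,1], I[2,3], I[2,4], I[3,3]^2.
HN type (ℓ=3): μ^(1)=5; μ^(2)=1; μ^(3)=-27

((0, 2, 2, 1); (0, 0, 2, 0); (1, 0, 0, 0))


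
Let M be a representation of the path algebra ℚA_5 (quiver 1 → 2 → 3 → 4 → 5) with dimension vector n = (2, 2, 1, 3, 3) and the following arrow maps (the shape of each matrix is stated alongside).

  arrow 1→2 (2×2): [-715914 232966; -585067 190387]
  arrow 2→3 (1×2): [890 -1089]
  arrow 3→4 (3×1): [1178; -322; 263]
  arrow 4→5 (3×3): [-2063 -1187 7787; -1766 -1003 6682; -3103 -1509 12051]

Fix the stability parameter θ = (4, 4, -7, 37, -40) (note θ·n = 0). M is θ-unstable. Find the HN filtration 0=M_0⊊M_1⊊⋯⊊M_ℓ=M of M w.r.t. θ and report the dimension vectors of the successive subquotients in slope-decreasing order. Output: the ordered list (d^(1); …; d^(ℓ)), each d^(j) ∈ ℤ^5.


Interval decomposition of M: I[1,2], I[1,5], I[4,4], I[4,5], I[5,5].
HN type (ℓ=5): μ^(1)=37; μ^(2)=4; μ^(3)=-2/5; μ^(4)=-3/2; μ^(5)=-40

((0, 0, 0, 1, 0); (1, 1, 0, 0, 0); (1, 1, 1, 1, 1); (0, 0, 0, 1, 1); (0, 0, 0, 0, 1))


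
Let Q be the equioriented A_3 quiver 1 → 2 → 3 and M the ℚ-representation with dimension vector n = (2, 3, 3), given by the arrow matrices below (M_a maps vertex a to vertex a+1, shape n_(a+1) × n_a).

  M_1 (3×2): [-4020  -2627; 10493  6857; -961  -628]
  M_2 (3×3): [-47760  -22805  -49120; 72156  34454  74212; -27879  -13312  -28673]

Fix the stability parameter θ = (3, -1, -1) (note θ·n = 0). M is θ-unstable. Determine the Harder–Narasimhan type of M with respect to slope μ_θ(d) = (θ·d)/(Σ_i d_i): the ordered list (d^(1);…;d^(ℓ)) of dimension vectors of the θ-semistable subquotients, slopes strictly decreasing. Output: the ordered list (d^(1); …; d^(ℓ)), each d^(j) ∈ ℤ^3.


Interval decomposition of M: I[1,2], I[1,3], I[2,3], I[3,3].
HN type (ℓ=3): μ^(1)=1; μ^(2)=1/3; μ^(3)=-1

((1, 1, 0); (1, 1, 1); (0, 1, 2))


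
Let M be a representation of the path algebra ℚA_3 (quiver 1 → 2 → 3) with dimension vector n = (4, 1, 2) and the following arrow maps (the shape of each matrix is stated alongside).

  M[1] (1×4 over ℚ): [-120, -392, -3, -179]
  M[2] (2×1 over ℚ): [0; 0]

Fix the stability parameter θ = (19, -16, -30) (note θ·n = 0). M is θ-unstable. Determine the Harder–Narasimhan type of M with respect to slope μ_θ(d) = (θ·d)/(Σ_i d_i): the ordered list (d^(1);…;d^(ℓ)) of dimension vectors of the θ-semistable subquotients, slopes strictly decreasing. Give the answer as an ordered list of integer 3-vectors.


Interval decomposition of M: I[1,1]^3, I[1,2], I[3,3]^2.
HN type (ℓ=3): μ^(1)=19; μ^(2)=3/2; μ^(3)=-30

((3, 0, 0); (1, 1, 0); (0, 0, 2))


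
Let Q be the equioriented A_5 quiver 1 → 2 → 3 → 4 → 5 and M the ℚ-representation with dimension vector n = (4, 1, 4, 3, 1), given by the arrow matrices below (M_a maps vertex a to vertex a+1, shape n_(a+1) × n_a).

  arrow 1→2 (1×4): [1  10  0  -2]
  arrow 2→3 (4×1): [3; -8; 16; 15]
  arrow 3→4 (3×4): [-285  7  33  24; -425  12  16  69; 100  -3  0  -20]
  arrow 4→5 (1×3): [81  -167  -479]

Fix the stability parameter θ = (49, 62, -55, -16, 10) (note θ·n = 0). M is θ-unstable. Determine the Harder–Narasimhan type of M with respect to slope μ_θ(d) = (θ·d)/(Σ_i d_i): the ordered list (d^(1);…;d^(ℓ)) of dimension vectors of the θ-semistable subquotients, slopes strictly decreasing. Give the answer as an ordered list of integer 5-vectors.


Via rank(M_{q-1}∘⋯∘M_p): M ≅ I[1,1]^3, I[1,5], I[3,3], I[3,4]^2.
μ_θ-semistable layers: μ^(1)=49; μ^(2)=10; μ^(3)=-16; μ^(4)=-55

((3, 0, 0, 0, 0); (1, 1, 1, 1, 1); (0, 0, 0, 2, 0); (0, 0, 3, 0, 0))


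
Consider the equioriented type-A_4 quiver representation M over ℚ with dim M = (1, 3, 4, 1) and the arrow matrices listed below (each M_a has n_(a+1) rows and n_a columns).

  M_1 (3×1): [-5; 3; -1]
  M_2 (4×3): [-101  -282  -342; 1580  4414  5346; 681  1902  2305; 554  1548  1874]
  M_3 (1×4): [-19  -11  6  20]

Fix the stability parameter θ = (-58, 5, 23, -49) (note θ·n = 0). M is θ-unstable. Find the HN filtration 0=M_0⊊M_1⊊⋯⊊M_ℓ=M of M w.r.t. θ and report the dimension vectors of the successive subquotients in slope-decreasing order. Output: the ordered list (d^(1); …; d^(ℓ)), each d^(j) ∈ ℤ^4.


Via rank(M_{q-1}∘⋯∘M_p): M ≅ I[1,4], I[2,3]^2, I[3,3].
μ_θ-semistable layers: μ^(1)=23; μ^(2)=5; μ^(3)=-7; μ^(4)=-58

((0, 0, 3, 0); (0, 2, 0, 0); (0, 1, 1, 1); (1, 0, 0, 0))


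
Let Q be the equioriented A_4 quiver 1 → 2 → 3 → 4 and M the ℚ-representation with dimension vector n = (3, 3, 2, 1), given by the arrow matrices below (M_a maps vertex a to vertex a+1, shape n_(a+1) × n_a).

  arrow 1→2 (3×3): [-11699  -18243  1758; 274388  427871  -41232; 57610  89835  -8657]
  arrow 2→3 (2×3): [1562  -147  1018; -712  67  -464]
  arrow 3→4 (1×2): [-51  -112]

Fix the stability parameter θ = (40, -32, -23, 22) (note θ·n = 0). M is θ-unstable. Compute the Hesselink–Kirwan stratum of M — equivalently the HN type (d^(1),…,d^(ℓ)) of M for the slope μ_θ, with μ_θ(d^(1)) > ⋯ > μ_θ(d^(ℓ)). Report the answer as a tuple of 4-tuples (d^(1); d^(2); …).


Interval decomposition of M: I[1,2], I[1,3], I[1,4].
HN type (ℓ=3): μ^(1)=22; μ^(2)=4; μ^(3)=-5

((0, 0, 0, 1); (1, 1, 0, 0); (2, 2, 2, 0))


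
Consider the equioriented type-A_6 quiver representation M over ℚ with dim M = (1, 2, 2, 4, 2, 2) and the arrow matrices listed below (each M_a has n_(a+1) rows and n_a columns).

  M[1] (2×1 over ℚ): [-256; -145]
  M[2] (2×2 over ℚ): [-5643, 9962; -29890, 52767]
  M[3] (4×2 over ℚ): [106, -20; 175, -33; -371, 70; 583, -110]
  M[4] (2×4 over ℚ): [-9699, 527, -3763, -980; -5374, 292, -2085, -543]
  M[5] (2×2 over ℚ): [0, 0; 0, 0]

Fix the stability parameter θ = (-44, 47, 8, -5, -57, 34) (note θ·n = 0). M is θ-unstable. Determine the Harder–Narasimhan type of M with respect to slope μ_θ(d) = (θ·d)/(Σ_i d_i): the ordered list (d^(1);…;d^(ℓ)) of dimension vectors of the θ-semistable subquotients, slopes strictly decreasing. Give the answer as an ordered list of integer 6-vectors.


Barcode: M ≅ I[1,5], I[2,5], I[4,4]^2, I[6,6]^2. HN layers by μ_θ (4 steps, strictly decreasing):
  μ^(1)=34; μ^(2)=-7/4; μ^(3)=-5; μ^(4)=-44

((0, 0, 0, 0, 0, 2); (0, 2, 2, 2, 2, 0); (0, 0, 0, 2, 0, 0); (1, 0, 0, 0, 0, 0))


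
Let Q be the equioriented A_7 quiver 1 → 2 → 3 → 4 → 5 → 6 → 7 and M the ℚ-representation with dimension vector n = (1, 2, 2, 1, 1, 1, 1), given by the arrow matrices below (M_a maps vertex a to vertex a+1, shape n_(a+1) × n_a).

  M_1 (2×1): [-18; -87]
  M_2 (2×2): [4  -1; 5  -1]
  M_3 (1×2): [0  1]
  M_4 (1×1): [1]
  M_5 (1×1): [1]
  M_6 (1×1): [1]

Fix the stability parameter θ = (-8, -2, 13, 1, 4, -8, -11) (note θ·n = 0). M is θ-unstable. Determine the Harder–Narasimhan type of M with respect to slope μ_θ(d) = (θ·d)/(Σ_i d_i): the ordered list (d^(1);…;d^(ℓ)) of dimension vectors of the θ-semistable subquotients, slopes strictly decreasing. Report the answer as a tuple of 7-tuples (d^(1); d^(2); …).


Via rank(M_{q-1}∘⋯∘M_p): M ≅ I[1,7], I[2,3].
μ_θ-semistable layers: μ^(1)=13; μ^(2)=-1/5; μ^(3)=-2; μ^(4)=-8

((0, 0, 1, 0, 0, 0, 0); (0, 0, 1, 1, 1, 1, 1); (0, 2, 0, 0, 0, 0, 0); (1, 0, 0, 0, 0, 0, 0))


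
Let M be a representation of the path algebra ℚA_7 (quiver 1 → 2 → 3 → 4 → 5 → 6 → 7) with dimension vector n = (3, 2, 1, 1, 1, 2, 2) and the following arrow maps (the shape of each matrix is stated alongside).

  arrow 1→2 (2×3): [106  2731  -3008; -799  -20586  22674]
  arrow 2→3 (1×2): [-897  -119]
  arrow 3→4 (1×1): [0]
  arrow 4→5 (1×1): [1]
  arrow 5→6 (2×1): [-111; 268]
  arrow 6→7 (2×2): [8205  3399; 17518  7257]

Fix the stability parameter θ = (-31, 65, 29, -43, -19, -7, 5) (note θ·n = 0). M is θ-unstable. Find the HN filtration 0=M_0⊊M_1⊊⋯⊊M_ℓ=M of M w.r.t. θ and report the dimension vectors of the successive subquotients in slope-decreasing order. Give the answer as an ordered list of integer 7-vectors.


Via rank(M_{q-1}∘⋯∘M_p): M ≅ I[1,1], I[1,2], I[1,3], I[4,7], I[6,7].
μ_θ-semistable layers: μ^(1)=65; μ^(2)=47; μ^(3)=5; μ^(4)=-7; μ^(5)=-19; μ^(6)=-31; μ^(7)=-43

((0, 1, 0, 0, 0, 0, 0); (0, 1, 1, 0, 0, 0, 0); (0, 0, 0, 0, 0, 0, 2); (0, 0, 0, 0, 0, 2, 0); (0, 0, 0, 0, 1, 0, 0); (3, 0, 0, 0, 0, 0, 0); (0, 0, 0, 1, 0, 0, 0))


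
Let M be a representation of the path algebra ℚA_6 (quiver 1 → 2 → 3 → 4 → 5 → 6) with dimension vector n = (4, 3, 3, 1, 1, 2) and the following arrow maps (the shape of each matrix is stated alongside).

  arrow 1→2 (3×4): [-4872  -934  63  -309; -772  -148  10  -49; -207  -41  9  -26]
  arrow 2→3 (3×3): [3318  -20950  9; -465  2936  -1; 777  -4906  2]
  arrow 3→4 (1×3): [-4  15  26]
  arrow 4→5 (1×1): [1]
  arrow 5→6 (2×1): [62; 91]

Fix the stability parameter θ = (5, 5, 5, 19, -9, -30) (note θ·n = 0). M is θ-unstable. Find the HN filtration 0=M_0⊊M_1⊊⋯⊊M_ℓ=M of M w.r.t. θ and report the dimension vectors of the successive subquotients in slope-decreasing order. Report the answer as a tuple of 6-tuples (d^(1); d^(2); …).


Interval decomposition of M: I[1,1], I[1,2], I[1,3], I[1,6], I[3,3], I[6,6].
HN type (ℓ=3): μ^(1)=5; μ^(2)=-5/6; μ^(3)=-30

((3, 2, 2, 0, 0, 0); (1, 1, 1, 1, 1, 1); (0, 0, 0, 0, 0, 1))


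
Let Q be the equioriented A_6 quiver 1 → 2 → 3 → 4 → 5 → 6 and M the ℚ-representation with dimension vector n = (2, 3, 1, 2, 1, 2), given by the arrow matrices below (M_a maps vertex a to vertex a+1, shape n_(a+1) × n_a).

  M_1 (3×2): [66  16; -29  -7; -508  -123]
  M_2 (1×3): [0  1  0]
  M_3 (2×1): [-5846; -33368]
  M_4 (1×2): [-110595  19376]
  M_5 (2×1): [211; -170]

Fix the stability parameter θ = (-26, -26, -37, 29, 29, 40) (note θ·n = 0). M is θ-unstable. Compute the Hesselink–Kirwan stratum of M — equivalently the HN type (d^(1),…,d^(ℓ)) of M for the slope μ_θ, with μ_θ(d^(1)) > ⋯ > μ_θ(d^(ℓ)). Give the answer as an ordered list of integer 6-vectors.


Interval decomposition of M: I[1,2], I[1,6], I[2,2], I[4,4], I[6,6].
HN type (ℓ=4): μ^(1)=40; μ^(2)=29; μ^(3)=-26; μ^(4)=-89/3

((0, 0, 0, 0, 0, 2); (0, 0, 0, 2, 1, 0); (1, 2, 0, 0, 0, 0); (1, 1, 1, 0, 0, 0))


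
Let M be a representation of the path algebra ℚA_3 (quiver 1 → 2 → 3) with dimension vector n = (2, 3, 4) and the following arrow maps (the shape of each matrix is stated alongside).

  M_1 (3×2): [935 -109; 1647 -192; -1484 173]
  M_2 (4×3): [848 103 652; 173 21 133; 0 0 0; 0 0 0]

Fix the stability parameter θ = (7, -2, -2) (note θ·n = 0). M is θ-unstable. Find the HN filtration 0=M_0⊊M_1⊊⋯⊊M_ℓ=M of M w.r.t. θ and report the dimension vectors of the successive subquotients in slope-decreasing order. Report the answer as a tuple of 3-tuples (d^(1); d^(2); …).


Barcode: M ≅ I[1,2], I[1,3], I[2,3], I[3,3]^2. HN layers by μ_θ (3 steps, strictly decreasing):
  μ^(1)=5/2; μ^(2)=1; μ^(3)=-2

((1, 1, 0); (1, 1, 1); (0, 1, 3))


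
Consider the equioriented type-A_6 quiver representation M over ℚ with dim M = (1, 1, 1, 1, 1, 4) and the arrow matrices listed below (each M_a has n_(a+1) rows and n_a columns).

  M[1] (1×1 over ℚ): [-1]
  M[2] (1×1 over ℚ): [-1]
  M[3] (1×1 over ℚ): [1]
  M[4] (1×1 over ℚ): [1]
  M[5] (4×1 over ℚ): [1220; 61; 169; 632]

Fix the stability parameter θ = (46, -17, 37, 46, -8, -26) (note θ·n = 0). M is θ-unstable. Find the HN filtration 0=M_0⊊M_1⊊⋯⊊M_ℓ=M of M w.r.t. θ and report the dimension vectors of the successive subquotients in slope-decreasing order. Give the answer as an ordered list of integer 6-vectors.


Interval decomposition of M: I[1,6], I[6,6]^3.
HN type (ℓ=2): μ^(1)=13; μ^(2)=-26

((1, 1, 1, 1, 1, 1); (0, 0, 0, 0, 0, 3))


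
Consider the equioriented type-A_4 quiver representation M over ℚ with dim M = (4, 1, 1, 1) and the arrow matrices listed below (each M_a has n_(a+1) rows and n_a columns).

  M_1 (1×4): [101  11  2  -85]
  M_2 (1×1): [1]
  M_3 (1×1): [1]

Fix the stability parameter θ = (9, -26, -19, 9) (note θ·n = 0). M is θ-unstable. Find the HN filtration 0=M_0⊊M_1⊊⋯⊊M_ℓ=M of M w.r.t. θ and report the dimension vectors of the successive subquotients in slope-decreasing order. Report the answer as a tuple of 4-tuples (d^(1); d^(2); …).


Interval decomposition of M: I[1,1]^3, I[1,4].
HN type (ℓ=2): μ^(1)=9; μ^(2)=-12

((3, 0, 0, 1); (1, 1, 1, 0))


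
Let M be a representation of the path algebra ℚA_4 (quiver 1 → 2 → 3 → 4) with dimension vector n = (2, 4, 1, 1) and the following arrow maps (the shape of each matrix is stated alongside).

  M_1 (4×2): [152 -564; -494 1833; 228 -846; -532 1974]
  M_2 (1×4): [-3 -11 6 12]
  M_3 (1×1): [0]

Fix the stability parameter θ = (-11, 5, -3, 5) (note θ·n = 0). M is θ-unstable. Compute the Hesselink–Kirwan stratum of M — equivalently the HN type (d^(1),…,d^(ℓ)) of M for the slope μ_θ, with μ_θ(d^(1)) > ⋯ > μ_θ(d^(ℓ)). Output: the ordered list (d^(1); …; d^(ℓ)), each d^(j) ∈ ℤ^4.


Barcode: M ≅ I[1,1], I[1,3], I[2,2]^3, I[4,4]. HN layers by μ_θ (3 steps, strictly decreasing):
  μ^(1)=5; μ^(2)=1; μ^(3)=-11

((0, 3, 0, 1); (0, 1, 1, 0); (2, 0, 0, 0))


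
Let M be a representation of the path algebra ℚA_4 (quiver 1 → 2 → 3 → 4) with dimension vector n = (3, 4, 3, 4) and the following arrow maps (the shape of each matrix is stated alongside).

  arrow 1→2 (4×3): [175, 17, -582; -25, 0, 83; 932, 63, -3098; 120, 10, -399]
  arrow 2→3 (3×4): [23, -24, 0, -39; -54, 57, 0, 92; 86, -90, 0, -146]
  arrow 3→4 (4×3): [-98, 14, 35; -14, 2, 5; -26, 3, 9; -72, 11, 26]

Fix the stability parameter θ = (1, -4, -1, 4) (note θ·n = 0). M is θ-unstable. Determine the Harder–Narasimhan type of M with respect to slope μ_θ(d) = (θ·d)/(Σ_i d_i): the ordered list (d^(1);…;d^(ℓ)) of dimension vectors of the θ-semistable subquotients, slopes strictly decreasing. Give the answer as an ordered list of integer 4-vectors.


Via rank(M_{q-1}∘⋯∘M_p): M ≅ I[1,2], I[1,3], I[1,4], I[2,2], I[3,4], I[4,4]^2.
μ_θ-semistable layers: μ^(1)=4; μ^(2)=-1; μ^(3)=-3/2; μ^(4)=-4

((0, 0, 0, 4); (0, 0, 3, 0); (3, 3, 0, 0); (0, 1, 0, 0))


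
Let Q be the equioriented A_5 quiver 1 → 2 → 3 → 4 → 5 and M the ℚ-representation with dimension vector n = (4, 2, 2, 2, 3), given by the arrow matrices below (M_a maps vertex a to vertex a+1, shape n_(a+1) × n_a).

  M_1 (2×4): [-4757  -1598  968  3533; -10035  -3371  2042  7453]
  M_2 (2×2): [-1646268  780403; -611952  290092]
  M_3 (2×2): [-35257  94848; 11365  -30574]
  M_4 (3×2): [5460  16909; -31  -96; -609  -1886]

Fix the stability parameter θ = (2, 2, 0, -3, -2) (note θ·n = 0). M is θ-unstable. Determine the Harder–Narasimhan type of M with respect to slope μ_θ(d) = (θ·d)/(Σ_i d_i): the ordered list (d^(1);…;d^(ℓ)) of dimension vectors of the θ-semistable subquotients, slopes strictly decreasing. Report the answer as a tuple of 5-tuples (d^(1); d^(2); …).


Interval decomposition of M: I[1,1]^2, I[1,2], I[1,5], I[3,5], I[5,5].
HN type (ℓ=4): μ^(1)=2; μ^(2)=-1/5; μ^(3)=-5/3; μ^(4)=-2

((3, 1, 0, 0, 0); (1, 1, 1, 1, 1); (0, 0, 1, 1, 1); (0, 0, 0, 0, 1))


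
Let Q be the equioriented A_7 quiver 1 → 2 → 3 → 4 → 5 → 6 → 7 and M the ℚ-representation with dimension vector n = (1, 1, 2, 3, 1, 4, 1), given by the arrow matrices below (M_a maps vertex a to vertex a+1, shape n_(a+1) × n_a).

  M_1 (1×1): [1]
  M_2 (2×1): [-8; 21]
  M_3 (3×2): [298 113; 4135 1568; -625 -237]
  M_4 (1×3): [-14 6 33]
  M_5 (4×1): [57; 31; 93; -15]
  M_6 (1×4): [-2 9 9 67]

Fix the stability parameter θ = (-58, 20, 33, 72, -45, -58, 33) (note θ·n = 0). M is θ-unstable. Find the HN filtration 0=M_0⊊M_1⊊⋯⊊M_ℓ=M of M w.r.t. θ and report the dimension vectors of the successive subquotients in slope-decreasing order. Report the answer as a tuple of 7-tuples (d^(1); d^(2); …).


Barcode: M ≅ I[1,7], I[3,4], I[4,4], I[6,6]^3. HN layers by μ_θ (4 steps, strictly decreasing):
  μ^(1)=72; μ^(2)=33; μ^(3)=22/5; μ^(4)=-58

((0, 0, 0, 2, 0, 0, 0); (0, 0, 1, 0, 0, 0, 1); (0, 1, 1, 1, 1, 1, 0); (1, 0, 0, 0, 0, 3, 0))


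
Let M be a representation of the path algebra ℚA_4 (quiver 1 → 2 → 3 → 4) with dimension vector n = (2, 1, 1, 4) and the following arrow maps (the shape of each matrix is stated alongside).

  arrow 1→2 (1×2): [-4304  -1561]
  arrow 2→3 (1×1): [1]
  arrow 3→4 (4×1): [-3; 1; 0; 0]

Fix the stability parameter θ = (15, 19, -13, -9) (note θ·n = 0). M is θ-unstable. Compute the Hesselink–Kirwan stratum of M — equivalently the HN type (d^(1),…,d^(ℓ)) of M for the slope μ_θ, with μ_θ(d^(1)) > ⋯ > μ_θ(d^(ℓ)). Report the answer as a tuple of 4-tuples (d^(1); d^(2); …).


Via rank(M_{q-1}∘⋯∘M_p): M ≅ I[1,1], I[1,4], I[4,4]^3.
μ_θ-semistable layers: μ^(1)=15; μ^(2)=3; μ^(3)=-9

((1, 0, 0, 0); (1, 1, 1, 1); (0, 0, 0, 3))


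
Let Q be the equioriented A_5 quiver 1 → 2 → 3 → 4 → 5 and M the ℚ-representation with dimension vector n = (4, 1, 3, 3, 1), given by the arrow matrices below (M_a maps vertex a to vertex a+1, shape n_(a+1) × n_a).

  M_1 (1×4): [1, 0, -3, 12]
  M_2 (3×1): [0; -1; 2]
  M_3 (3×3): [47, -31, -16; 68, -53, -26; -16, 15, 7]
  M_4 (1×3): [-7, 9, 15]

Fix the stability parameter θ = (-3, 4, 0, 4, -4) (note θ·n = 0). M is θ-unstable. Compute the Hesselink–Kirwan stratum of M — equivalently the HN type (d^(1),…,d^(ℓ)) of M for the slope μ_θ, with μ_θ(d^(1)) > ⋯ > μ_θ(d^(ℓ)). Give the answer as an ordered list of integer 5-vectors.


Barcode: M ≅ I[1,1]^3, I[1,5], I[3,4]^2. HN layers by μ_θ (4 steps, strictly decreasing):
  μ^(1)=4; μ^(2)=1; μ^(3)=0; μ^(4)=-3

((0, 0, 0, 2, 0); (0, 1, 1, 1, 1); (0, 0, 2, 0, 0); (4, 0, 0, 0, 0))


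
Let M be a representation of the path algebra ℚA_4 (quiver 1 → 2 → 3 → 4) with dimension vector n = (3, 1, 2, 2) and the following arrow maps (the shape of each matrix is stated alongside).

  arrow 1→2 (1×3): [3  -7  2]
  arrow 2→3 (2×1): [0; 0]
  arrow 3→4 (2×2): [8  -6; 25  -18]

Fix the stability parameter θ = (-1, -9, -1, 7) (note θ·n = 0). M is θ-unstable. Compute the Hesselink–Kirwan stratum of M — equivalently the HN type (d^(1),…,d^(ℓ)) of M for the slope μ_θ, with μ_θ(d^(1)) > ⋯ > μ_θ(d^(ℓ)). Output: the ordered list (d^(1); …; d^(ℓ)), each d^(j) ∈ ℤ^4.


Barcode: M ≅ I[1,1]^2, I[1,2], I[3,4]^2. HN layers by μ_θ (3 steps, strictly decreasing):
  μ^(1)=7; μ^(2)=-1; μ^(3)=-5

((0, 0, 0, 2); (2, 0, 2, 0); (1, 1, 0, 0))


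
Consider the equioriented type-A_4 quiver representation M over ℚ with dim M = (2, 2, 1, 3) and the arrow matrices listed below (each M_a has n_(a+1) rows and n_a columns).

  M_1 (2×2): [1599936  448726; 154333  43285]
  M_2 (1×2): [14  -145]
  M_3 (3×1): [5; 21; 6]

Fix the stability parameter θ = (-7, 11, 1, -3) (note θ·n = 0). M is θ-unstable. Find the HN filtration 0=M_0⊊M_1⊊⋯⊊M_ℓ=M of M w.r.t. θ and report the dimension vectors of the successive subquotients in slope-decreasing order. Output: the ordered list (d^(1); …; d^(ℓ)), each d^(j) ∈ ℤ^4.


Interval decomposition of M: I[1,2], I[1,4], I[4,4]^2.
HN type (ℓ=4): μ^(1)=11; μ^(2)=3; μ^(3)=-3; μ^(4)=-7

((0, 1, 0, 0); (0, 1, 1, 1); (0, 0, 0, 2); (2, 0, 0, 0))


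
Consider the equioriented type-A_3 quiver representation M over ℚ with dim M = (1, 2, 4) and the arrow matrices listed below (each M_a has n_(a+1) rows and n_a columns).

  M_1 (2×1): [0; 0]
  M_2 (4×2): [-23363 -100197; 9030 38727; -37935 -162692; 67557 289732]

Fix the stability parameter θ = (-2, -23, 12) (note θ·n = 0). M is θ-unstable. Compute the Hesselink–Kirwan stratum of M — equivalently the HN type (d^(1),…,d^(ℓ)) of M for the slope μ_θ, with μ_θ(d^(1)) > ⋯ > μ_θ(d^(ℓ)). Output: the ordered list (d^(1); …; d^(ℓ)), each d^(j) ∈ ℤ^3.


Barcode: M ≅ I[1,1], I[2,3]^2, I[3,3]^2. HN layers by μ_θ (3 steps, strictly decreasing):
  μ^(1)=12; μ^(2)=-2; μ^(3)=-23

((0, 0, 4); (1, 0, 0); (0, 2, 0))


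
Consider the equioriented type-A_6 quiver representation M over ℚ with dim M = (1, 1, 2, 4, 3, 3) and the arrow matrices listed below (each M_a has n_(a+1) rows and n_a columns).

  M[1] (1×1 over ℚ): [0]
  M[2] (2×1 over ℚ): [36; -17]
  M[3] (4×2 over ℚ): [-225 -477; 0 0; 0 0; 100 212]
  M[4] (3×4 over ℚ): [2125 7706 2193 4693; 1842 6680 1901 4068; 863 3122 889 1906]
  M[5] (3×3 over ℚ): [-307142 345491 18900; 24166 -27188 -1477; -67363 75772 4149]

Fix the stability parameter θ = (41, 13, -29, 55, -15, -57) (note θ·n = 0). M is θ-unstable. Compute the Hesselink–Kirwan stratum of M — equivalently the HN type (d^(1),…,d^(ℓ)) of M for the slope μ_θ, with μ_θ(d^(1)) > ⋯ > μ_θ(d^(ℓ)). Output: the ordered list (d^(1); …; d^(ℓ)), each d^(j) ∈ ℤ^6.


Interval decomposition of M: I[1,1], I[2,6], I[3,3], I[4,4], I[4,6]^2.
HN type (ℓ=5): μ^(1)=55; μ^(2)=41; μ^(3)=-17/3; μ^(4)=-8; μ^(5)=-29

((0, 0, 0, 1, 0, 0); (1, 0, 0, 0, 0, 0); (0, 0, 0, 3, 3, 3); (0, 1, 1, 0, 0, 0); (0, 0, 1, 0, 0, 0))


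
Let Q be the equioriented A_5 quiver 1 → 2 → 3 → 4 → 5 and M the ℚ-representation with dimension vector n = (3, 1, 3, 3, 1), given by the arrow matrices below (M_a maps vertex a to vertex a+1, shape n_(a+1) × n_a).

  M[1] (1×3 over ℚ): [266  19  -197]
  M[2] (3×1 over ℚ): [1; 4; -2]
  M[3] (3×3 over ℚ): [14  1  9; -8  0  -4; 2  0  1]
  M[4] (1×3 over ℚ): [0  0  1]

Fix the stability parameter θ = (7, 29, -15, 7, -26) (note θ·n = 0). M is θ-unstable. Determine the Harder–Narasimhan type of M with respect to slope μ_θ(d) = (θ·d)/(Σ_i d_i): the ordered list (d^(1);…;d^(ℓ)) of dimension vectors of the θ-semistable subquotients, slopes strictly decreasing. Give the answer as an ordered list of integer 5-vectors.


Barcode: M ≅ I[1,1]^2, I[1,3], I[3,4], I[3,5], I[4,4]. HN layers by μ_θ (3 steps, strictly decreasing):
  μ^(1)=7; μ^(2)=-19/2; μ^(3)=-15

((3, 1, 1, 2, 0); (0, 0, 0, 1, 1); (0, 0, 2, 0, 0))


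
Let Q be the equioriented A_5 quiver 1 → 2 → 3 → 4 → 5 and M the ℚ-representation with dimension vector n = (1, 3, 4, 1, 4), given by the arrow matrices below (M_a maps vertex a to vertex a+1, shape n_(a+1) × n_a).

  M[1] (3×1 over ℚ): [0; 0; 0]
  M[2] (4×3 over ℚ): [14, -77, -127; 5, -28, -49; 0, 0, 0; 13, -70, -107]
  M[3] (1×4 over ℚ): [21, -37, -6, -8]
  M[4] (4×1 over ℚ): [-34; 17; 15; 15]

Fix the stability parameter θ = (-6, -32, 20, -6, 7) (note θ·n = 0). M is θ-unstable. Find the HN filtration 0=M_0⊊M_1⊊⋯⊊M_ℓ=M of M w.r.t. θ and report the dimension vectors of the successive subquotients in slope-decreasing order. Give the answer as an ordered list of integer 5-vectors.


Barcode: M ≅ I[1,1], I[2,2], I[2,3], I[2,5], I[3,3]^2, I[5,5]^3. HN layers by μ_θ (4 steps, strictly decreasing):
  μ^(1)=20; μ^(2)=7; μ^(3)=-6; μ^(4)=-32

((0, 0, 3, 0, 0); (0, 0, 1, 1, 4); (1, 0, 0, 0, 0); (0, 3, 0, 0, 0))


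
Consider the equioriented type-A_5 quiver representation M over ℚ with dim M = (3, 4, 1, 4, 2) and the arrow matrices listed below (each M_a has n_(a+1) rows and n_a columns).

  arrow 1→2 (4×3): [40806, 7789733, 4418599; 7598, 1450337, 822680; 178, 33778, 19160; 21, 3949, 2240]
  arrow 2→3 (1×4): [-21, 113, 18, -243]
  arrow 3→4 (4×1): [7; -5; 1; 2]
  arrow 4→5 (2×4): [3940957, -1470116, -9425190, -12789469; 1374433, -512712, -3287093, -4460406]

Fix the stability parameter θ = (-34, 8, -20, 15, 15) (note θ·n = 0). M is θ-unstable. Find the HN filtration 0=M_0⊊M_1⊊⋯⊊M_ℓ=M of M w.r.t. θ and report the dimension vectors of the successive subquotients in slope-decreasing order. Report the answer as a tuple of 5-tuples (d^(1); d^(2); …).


Barcode: M ≅ I[1,2]^2, I[1,5], I[2,2], I[4,4]^2, I[4,5]. HN layers by μ_θ (4 steps, strictly decreasing):
  μ^(1)=15; μ^(2)=8; μ^(3)=-6; μ^(4)=-34

((0, 0, 0, 4, 2); (0, 3, 0, 0, 0); (0, 1, 1, 0, 0); (3, 0, 0, 0, 0))


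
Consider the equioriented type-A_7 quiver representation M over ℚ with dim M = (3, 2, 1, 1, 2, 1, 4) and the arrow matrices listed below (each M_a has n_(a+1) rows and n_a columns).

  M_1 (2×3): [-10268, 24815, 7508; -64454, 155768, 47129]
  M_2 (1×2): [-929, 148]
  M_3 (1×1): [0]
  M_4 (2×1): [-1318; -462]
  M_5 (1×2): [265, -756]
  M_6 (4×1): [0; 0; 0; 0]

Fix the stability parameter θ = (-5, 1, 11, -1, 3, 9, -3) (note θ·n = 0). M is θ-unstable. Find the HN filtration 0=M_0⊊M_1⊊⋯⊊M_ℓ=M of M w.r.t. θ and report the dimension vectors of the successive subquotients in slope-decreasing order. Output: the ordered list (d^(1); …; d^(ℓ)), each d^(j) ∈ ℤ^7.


Via rank(M_{q-1}∘⋯∘M_p): M ≅ I[1,1], I[1,2], I[1,3], I[4,6], I[5,5], I[7,7]^4.
μ_θ-semistable layers: μ^(1)=11; μ^(2)=9; μ^(3)=3; μ^(4)=1; μ^(5)=-1; μ^(6)=-3; μ^(7)=-5

((0, 0, 1, 0, 0, 0, 0); (0, 0, 0, 0, 0, 1, 0); (0, 0, 0, 0, 2, 0, 0); (0, 2, 0, 0, 0, 0, 0); (0, 0, 0, 1, 0, 0, 0); (0, 0, 0, 0, 0, 0, 4); (3, 0, 0, 0, 0, 0, 0))


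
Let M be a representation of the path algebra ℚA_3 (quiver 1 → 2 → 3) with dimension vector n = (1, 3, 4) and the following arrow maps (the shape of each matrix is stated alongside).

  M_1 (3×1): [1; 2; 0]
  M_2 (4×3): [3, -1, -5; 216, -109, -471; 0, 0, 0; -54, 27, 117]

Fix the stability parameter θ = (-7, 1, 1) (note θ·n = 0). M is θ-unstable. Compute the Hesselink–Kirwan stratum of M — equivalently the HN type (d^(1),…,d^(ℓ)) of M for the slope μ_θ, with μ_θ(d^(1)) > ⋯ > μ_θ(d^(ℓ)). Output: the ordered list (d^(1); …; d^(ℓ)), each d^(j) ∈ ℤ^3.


Barcode: M ≅ I[1,3], I[2,2], I[2,3], I[3,3]^2. HN layers by μ_θ (2 steps, strictly decreasing):
  μ^(1)=1; μ^(2)=-7

((0, 3, 4); (1, 0, 0))


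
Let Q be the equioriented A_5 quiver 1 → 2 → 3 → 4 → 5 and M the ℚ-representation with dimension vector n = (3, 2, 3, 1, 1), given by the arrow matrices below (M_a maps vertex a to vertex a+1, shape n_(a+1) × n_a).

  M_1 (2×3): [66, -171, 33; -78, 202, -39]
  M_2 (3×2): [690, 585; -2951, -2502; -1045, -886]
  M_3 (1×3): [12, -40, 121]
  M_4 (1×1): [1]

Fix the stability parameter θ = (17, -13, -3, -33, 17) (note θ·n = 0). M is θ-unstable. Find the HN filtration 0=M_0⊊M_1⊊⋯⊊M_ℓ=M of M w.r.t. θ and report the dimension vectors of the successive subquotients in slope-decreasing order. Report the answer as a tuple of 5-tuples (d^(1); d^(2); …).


Barcode: M ≅ I[1,1], I[1,3], I[1,5], I[3,3]. HN layers by μ_θ (4 steps, strictly decreasing):
  μ^(1)=17; μ^(2)=1/3; μ^(3)=-3; μ^(4)=-8

((1, 0, 0, 0, 1); (1, 1, 1, 0, 0); (0, 0, 1, 0, 0); (1, 1, 1, 1, 0))
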